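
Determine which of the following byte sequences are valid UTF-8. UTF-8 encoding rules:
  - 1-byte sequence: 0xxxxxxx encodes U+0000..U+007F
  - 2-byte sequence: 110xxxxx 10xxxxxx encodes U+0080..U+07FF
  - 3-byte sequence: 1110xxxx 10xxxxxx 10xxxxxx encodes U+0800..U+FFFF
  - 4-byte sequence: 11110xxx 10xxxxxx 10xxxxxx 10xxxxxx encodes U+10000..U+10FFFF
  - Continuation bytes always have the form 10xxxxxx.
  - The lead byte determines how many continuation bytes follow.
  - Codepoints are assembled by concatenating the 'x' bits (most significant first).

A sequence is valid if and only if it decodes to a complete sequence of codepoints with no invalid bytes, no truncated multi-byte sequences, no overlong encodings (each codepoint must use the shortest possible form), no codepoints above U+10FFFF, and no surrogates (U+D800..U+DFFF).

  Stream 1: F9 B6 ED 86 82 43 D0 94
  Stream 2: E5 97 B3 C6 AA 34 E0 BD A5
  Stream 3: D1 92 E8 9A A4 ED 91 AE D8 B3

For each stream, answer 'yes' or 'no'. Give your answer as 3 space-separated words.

Stream 1: error at byte offset 0. INVALID
Stream 2: decodes cleanly. VALID
Stream 3: decodes cleanly. VALID

Answer: no yes yes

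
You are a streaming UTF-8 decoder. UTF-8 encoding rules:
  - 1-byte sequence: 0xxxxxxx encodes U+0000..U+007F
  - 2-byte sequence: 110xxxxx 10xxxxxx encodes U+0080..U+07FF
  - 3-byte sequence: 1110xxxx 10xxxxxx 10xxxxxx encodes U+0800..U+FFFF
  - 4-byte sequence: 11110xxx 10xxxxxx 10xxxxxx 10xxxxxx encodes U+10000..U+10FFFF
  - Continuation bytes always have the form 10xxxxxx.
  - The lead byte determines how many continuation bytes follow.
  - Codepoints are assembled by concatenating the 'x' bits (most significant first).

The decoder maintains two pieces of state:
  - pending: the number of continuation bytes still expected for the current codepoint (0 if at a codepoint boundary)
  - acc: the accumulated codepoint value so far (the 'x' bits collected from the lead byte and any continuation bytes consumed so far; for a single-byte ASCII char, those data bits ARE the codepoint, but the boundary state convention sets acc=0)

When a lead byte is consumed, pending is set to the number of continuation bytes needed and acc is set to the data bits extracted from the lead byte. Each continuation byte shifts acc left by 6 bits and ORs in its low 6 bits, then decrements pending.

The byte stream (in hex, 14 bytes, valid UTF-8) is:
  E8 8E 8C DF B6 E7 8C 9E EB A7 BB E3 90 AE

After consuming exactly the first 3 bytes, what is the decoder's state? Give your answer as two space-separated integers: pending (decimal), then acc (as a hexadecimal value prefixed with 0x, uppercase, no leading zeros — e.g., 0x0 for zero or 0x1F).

Byte[0]=E8: 3-byte lead. pending=2, acc=0x8
Byte[1]=8E: continuation. acc=(acc<<6)|0x0E=0x20E, pending=1
Byte[2]=8C: continuation. acc=(acc<<6)|0x0C=0x838C, pending=0

Answer: 0 0x838C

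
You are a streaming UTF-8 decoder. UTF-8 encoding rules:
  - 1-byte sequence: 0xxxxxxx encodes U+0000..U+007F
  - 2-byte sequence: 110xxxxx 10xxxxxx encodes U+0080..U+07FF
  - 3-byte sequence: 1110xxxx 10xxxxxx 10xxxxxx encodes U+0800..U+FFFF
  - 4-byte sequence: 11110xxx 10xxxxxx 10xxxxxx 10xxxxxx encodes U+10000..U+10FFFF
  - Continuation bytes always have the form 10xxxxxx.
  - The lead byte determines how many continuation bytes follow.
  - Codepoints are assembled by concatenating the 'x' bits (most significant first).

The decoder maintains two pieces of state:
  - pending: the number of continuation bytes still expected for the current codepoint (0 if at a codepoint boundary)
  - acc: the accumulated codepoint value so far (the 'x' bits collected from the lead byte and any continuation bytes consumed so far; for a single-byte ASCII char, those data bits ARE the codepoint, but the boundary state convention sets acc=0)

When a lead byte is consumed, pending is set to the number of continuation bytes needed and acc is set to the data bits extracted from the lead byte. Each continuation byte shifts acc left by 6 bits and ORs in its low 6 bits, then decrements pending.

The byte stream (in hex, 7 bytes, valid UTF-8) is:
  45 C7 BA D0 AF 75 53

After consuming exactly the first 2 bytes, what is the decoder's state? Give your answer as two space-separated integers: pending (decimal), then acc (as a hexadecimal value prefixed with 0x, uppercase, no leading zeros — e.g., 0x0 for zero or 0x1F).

Byte[0]=45: 1-byte. pending=0, acc=0x0
Byte[1]=C7: 2-byte lead. pending=1, acc=0x7

Answer: 1 0x7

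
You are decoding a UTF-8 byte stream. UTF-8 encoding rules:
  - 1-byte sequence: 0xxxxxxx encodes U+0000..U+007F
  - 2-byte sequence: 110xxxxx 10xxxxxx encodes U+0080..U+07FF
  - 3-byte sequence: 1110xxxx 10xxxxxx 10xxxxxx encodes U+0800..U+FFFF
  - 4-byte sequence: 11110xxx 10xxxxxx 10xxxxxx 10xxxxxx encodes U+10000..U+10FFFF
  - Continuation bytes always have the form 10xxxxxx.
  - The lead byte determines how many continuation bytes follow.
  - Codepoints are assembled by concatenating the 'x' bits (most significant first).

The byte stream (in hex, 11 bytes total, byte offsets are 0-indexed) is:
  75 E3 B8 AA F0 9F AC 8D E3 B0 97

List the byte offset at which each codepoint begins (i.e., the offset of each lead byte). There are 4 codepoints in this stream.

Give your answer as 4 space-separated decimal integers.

Answer: 0 1 4 8

Derivation:
Byte[0]=75: 1-byte ASCII. cp=U+0075
Byte[1]=E3: 3-byte lead, need 2 cont bytes. acc=0x3
Byte[2]=B8: continuation. acc=(acc<<6)|0x38=0xF8
Byte[3]=AA: continuation. acc=(acc<<6)|0x2A=0x3E2A
Completed: cp=U+3E2A (starts at byte 1)
Byte[4]=F0: 4-byte lead, need 3 cont bytes. acc=0x0
Byte[5]=9F: continuation. acc=(acc<<6)|0x1F=0x1F
Byte[6]=AC: continuation. acc=(acc<<6)|0x2C=0x7EC
Byte[7]=8D: continuation. acc=(acc<<6)|0x0D=0x1FB0D
Completed: cp=U+1FB0D (starts at byte 4)
Byte[8]=E3: 3-byte lead, need 2 cont bytes. acc=0x3
Byte[9]=B0: continuation. acc=(acc<<6)|0x30=0xF0
Byte[10]=97: continuation. acc=(acc<<6)|0x17=0x3C17
Completed: cp=U+3C17 (starts at byte 8)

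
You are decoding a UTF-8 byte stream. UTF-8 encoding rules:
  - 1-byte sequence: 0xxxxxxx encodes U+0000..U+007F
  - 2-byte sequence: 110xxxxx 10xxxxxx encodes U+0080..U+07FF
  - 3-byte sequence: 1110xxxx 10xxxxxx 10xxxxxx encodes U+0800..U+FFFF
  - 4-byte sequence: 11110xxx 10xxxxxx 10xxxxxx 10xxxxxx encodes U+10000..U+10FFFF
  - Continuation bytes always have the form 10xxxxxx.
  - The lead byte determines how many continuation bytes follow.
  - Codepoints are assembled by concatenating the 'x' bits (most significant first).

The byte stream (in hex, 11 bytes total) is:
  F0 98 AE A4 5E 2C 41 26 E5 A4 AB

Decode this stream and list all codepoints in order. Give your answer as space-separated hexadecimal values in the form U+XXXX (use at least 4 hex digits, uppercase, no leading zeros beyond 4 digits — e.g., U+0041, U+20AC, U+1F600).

Byte[0]=F0: 4-byte lead, need 3 cont bytes. acc=0x0
Byte[1]=98: continuation. acc=(acc<<6)|0x18=0x18
Byte[2]=AE: continuation. acc=(acc<<6)|0x2E=0x62E
Byte[3]=A4: continuation. acc=(acc<<6)|0x24=0x18BA4
Completed: cp=U+18BA4 (starts at byte 0)
Byte[4]=5E: 1-byte ASCII. cp=U+005E
Byte[5]=2C: 1-byte ASCII. cp=U+002C
Byte[6]=41: 1-byte ASCII. cp=U+0041
Byte[7]=26: 1-byte ASCII. cp=U+0026
Byte[8]=E5: 3-byte lead, need 2 cont bytes. acc=0x5
Byte[9]=A4: continuation. acc=(acc<<6)|0x24=0x164
Byte[10]=AB: continuation. acc=(acc<<6)|0x2B=0x592B
Completed: cp=U+592B (starts at byte 8)

Answer: U+18BA4 U+005E U+002C U+0041 U+0026 U+592B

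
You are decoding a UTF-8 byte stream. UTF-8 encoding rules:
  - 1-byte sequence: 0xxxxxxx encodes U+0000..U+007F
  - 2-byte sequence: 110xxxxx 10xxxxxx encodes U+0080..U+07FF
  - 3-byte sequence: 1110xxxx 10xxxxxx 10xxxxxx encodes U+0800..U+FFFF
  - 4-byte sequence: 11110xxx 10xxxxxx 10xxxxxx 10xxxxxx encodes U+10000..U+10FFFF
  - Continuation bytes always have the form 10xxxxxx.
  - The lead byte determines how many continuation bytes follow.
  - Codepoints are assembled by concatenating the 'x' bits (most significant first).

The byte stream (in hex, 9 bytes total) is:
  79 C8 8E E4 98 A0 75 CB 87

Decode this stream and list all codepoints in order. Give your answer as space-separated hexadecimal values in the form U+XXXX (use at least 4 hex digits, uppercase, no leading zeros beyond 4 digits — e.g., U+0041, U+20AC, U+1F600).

Byte[0]=79: 1-byte ASCII. cp=U+0079
Byte[1]=C8: 2-byte lead, need 1 cont bytes. acc=0x8
Byte[2]=8E: continuation. acc=(acc<<6)|0x0E=0x20E
Completed: cp=U+020E (starts at byte 1)
Byte[3]=E4: 3-byte lead, need 2 cont bytes. acc=0x4
Byte[4]=98: continuation. acc=(acc<<6)|0x18=0x118
Byte[5]=A0: continuation. acc=(acc<<6)|0x20=0x4620
Completed: cp=U+4620 (starts at byte 3)
Byte[6]=75: 1-byte ASCII. cp=U+0075
Byte[7]=CB: 2-byte lead, need 1 cont bytes. acc=0xB
Byte[8]=87: continuation. acc=(acc<<6)|0x07=0x2C7
Completed: cp=U+02C7 (starts at byte 7)

Answer: U+0079 U+020E U+4620 U+0075 U+02C7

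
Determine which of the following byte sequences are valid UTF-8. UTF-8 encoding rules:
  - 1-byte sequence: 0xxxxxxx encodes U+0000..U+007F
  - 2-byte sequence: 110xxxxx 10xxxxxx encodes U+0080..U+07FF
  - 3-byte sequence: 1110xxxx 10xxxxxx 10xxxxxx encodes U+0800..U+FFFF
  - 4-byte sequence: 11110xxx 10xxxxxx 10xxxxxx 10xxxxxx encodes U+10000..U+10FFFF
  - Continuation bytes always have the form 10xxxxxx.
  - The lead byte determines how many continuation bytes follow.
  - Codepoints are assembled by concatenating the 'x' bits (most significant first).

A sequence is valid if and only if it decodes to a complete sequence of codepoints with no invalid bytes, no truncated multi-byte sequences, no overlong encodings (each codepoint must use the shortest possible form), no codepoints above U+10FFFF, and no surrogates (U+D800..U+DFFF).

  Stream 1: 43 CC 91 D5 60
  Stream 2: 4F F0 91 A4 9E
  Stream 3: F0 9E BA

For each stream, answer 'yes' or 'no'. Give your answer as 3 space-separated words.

Stream 1: error at byte offset 4. INVALID
Stream 2: decodes cleanly. VALID
Stream 3: error at byte offset 3. INVALID

Answer: no yes no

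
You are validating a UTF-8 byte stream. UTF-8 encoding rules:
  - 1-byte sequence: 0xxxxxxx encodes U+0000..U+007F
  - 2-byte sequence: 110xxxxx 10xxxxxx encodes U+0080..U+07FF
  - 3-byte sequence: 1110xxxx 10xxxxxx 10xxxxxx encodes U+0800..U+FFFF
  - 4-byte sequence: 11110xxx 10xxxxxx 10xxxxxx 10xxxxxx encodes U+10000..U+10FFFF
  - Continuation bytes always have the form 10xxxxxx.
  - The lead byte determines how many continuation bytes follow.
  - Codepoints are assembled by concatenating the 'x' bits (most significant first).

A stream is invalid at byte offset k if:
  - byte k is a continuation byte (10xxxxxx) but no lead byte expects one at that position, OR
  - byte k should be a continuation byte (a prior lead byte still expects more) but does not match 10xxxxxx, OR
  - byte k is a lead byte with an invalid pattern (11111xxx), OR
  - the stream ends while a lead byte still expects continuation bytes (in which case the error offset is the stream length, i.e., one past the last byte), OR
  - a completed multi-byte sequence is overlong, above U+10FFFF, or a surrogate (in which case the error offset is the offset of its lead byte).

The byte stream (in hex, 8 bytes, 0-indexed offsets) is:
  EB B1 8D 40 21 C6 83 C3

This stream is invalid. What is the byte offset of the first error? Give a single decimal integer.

Answer: 8

Derivation:
Byte[0]=EB: 3-byte lead, need 2 cont bytes. acc=0xB
Byte[1]=B1: continuation. acc=(acc<<6)|0x31=0x2F1
Byte[2]=8D: continuation. acc=(acc<<6)|0x0D=0xBC4D
Completed: cp=U+BC4D (starts at byte 0)
Byte[3]=40: 1-byte ASCII. cp=U+0040
Byte[4]=21: 1-byte ASCII. cp=U+0021
Byte[5]=C6: 2-byte lead, need 1 cont bytes. acc=0x6
Byte[6]=83: continuation. acc=(acc<<6)|0x03=0x183
Completed: cp=U+0183 (starts at byte 5)
Byte[7]=C3: 2-byte lead, need 1 cont bytes. acc=0x3
Byte[8]: stream ended, expected continuation. INVALID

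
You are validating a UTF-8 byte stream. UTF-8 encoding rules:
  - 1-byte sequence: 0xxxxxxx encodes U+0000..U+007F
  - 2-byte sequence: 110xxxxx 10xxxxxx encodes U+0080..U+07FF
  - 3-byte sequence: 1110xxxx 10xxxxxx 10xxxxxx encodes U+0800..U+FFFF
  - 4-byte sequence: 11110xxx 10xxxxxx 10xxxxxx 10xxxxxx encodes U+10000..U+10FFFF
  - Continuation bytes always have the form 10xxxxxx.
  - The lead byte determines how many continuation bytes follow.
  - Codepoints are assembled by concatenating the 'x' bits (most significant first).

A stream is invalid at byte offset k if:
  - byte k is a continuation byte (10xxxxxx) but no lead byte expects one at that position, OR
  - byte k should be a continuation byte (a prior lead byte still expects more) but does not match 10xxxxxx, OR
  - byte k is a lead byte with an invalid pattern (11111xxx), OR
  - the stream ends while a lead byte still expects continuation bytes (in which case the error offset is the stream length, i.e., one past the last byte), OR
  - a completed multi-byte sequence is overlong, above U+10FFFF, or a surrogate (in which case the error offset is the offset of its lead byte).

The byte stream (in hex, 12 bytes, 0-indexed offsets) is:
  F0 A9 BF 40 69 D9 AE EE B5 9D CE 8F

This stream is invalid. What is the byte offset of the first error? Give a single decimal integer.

Answer: 3

Derivation:
Byte[0]=F0: 4-byte lead, need 3 cont bytes. acc=0x0
Byte[1]=A9: continuation. acc=(acc<<6)|0x29=0x29
Byte[2]=BF: continuation. acc=(acc<<6)|0x3F=0xA7F
Byte[3]=40: expected 10xxxxxx continuation. INVALID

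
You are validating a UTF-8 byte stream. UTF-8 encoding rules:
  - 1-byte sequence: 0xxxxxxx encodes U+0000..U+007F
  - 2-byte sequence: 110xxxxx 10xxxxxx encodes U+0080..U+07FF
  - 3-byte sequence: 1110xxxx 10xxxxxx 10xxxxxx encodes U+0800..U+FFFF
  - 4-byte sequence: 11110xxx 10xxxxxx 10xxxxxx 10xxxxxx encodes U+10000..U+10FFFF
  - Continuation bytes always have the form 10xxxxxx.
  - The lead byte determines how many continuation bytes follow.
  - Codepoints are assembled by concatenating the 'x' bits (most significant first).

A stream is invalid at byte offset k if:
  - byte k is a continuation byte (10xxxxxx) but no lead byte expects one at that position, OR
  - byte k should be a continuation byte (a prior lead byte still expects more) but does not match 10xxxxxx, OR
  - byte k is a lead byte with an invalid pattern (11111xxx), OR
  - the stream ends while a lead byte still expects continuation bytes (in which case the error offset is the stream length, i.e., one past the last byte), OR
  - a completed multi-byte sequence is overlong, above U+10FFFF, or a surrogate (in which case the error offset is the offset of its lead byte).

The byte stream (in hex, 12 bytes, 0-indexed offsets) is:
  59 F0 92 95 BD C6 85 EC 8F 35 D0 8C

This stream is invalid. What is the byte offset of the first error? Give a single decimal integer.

Byte[0]=59: 1-byte ASCII. cp=U+0059
Byte[1]=F0: 4-byte lead, need 3 cont bytes. acc=0x0
Byte[2]=92: continuation. acc=(acc<<6)|0x12=0x12
Byte[3]=95: continuation. acc=(acc<<6)|0x15=0x495
Byte[4]=BD: continuation. acc=(acc<<6)|0x3D=0x1257D
Completed: cp=U+1257D (starts at byte 1)
Byte[5]=C6: 2-byte lead, need 1 cont bytes. acc=0x6
Byte[6]=85: continuation. acc=(acc<<6)|0x05=0x185
Completed: cp=U+0185 (starts at byte 5)
Byte[7]=EC: 3-byte lead, need 2 cont bytes. acc=0xC
Byte[8]=8F: continuation. acc=(acc<<6)|0x0F=0x30F
Byte[9]=35: expected 10xxxxxx continuation. INVALID

Answer: 9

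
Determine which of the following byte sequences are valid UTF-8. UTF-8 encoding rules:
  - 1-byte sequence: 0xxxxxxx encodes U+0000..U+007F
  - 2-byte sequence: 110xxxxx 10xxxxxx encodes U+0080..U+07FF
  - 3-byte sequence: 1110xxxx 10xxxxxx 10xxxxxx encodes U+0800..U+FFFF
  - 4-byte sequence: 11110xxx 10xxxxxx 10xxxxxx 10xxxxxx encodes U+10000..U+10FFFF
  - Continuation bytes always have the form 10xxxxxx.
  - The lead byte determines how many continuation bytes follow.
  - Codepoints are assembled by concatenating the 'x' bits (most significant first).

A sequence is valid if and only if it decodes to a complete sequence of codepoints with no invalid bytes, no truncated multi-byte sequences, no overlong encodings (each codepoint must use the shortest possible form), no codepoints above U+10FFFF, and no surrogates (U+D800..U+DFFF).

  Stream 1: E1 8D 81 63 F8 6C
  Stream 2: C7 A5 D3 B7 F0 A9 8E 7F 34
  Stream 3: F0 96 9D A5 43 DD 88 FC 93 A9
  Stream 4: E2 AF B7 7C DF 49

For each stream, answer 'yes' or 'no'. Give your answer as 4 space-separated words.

Answer: no no no no

Derivation:
Stream 1: error at byte offset 4. INVALID
Stream 2: error at byte offset 7. INVALID
Stream 3: error at byte offset 7. INVALID
Stream 4: error at byte offset 5. INVALID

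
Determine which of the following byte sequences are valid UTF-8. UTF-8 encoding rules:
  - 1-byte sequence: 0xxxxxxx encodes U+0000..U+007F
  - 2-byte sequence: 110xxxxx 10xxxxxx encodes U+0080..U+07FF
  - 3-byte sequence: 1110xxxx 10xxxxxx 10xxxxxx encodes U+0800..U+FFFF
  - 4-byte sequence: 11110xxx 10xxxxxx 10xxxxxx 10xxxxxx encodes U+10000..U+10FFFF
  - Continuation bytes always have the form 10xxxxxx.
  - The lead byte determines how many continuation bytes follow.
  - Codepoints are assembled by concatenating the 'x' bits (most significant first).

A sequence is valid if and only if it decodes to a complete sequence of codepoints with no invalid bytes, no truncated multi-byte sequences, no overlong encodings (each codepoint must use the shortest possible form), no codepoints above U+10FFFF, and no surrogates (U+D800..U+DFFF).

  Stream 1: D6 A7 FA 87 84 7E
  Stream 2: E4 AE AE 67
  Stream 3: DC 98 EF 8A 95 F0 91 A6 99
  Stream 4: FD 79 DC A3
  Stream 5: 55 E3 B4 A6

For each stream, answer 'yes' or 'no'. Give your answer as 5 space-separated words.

Stream 1: error at byte offset 2. INVALID
Stream 2: decodes cleanly. VALID
Stream 3: decodes cleanly. VALID
Stream 4: error at byte offset 0. INVALID
Stream 5: decodes cleanly. VALID

Answer: no yes yes no yes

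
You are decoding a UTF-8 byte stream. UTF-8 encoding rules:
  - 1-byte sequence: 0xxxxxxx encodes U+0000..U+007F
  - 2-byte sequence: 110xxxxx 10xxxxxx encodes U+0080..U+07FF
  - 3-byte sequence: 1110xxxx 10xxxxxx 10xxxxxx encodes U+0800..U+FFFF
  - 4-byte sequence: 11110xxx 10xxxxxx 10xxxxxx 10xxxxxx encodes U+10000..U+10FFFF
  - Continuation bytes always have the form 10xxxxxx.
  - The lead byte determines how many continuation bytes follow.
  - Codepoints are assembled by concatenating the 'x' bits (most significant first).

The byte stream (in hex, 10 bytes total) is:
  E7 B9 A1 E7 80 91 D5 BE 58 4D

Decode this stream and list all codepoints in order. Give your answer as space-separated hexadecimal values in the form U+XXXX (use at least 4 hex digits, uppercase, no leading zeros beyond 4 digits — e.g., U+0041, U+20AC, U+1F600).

Answer: U+7E61 U+7011 U+057E U+0058 U+004D

Derivation:
Byte[0]=E7: 3-byte lead, need 2 cont bytes. acc=0x7
Byte[1]=B9: continuation. acc=(acc<<6)|0x39=0x1F9
Byte[2]=A1: continuation. acc=(acc<<6)|0x21=0x7E61
Completed: cp=U+7E61 (starts at byte 0)
Byte[3]=E7: 3-byte lead, need 2 cont bytes. acc=0x7
Byte[4]=80: continuation. acc=(acc<<6)|0x00=0x1C0
Byte[5]=91: continuation. acc=(acc<<6)|0x11=0x7011
Completed: cp=U+7011 (starts at byte 3)
Byte[6]=D5: 2-byte lead, need 1 cont bytes. acc=0x15
Byte[7]=BE: continuation. acc=(acc<<6)|0x3E=0x57E
Completed: cp=U+057E (starts at byte 6)
Byte[8]=58: 1-byte ASCII. cp=U+0058
Byte[9]=4D: 1-byte ASCII. cp=U+004D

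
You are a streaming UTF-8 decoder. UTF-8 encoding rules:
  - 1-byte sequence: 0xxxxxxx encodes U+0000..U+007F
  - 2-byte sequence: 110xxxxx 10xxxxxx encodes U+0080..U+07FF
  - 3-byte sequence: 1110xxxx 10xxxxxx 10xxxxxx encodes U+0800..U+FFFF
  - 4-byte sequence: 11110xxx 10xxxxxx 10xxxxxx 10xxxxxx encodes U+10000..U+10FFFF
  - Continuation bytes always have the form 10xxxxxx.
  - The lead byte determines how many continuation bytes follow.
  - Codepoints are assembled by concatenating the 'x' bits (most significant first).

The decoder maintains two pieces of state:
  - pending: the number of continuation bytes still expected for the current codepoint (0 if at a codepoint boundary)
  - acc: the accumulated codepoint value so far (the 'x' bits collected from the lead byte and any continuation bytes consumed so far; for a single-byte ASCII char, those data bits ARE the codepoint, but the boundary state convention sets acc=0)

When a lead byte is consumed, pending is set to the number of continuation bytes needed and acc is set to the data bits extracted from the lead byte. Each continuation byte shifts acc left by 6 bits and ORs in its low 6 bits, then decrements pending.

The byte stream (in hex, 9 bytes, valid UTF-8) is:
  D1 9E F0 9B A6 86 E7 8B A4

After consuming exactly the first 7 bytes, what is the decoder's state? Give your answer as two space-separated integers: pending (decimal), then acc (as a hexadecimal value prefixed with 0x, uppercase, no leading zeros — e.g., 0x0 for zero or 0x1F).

Answer: 2 0x7

Derivation:
Byte[0]=D1: 2-byte lead. pending=1, acc=0x11
Byte[1]=9E: continuation. acc=(acc<<6)|0x1E=0x45E, pending=0
Byte[2]=F0: 4-byte lead. pending=3, acc=0x0
Byte[3]=9B: continuation. acc=(acc<<6)|0x1B=0x1B, pending=2
Byte[4]=A6: continuation. acc=(acc<<6)|0x26=0x6E6, pending=1
Byte[5]=86: continuation. acc=(acc<<6)|0x06=0x1B986, pending=0
Byte[6]=E7: 3-byte lead. pending=2, acc=0x7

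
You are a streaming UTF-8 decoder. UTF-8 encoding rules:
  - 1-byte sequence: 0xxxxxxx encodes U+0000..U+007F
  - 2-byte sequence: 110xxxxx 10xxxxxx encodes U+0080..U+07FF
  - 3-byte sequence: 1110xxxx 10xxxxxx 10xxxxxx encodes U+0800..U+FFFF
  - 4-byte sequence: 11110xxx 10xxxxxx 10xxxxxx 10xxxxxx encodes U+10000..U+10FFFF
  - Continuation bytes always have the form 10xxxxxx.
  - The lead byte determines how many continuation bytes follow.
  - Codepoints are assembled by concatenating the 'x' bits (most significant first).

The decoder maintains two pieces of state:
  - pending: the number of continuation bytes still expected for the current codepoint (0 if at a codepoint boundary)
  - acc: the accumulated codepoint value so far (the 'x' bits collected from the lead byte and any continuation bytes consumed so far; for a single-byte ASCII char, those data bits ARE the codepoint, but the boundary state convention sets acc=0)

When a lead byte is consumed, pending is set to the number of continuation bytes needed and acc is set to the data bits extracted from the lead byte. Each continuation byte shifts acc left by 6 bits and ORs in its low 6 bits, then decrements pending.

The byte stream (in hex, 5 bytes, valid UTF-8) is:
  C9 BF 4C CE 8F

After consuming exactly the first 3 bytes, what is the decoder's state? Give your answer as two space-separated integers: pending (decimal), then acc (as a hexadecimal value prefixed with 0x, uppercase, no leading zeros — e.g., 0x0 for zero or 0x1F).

Byte[0]=C9: 2-byte lead. pending=1, acc=0x9
Byte[1]=BF: continuation. acc=(acc<<6)|0x3F=0x27F, pending=0
Byte[2]=4C: 1-byte. pending=0, acc=0x0

Answer: 0 0x0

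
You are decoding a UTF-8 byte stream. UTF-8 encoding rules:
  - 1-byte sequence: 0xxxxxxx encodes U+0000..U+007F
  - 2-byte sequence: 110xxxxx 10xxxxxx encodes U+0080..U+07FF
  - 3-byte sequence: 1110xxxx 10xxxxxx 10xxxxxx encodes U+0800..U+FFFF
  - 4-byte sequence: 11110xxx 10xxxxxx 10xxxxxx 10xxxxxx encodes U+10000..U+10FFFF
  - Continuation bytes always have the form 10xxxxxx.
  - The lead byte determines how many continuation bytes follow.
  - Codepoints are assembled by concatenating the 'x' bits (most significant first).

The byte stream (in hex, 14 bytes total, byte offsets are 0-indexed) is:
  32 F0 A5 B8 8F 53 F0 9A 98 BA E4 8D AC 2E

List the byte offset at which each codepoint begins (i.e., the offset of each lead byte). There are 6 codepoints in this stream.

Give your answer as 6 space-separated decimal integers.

Byte[0]=32: 1-byte ASCII. cp=U+0032
Byte[1]=F0: 4-byte lead, need 3 cont bytes. acc=0x0
Byte[2]=A5: continuation. acc=(acc<<6)|0x25=0x25
Byte[3]=B8: continuation. acc=(acc<<6)|0x38=0x978
Byte[4]=8F: continuation. acc=(acc<<6)|0x0F=0x25E0F
Completed: cp=U+25E0F (starts at byte 1)
Byte[5]=53: 1-byte ASCII. cp=U+0053
Byte[6]=F0: 4-byte lead, need 3 cont bytes. acc=0x0
Byte[7]=9A: continuation. acc=(acc<<6)|0x1A=0x1A
Byte[8]=98: continuation. acc=(acc<<6)|0x18=0x698
Byte[9]=BA: continuation. acc=(acc<<6)|0x3A=0x1A63A
Completed: cp=U+1A63A (starts at byte 6)
Byte[10]=E4: 3-byte lead, need 2 cont bytes. acc=0x4
Byte[11]=8D: continuation. acc=(acc<<6)|0x0D=0x10D
Byte[12]=AC: continuation. acc=(acc<<6)|0x2C=0x436C
Completed: cp=U+436C (starts at byte 10)
Byte[13]=2E: 1-byte ASCII. cp=U+002E

Answer: 0 1 5 6 10 13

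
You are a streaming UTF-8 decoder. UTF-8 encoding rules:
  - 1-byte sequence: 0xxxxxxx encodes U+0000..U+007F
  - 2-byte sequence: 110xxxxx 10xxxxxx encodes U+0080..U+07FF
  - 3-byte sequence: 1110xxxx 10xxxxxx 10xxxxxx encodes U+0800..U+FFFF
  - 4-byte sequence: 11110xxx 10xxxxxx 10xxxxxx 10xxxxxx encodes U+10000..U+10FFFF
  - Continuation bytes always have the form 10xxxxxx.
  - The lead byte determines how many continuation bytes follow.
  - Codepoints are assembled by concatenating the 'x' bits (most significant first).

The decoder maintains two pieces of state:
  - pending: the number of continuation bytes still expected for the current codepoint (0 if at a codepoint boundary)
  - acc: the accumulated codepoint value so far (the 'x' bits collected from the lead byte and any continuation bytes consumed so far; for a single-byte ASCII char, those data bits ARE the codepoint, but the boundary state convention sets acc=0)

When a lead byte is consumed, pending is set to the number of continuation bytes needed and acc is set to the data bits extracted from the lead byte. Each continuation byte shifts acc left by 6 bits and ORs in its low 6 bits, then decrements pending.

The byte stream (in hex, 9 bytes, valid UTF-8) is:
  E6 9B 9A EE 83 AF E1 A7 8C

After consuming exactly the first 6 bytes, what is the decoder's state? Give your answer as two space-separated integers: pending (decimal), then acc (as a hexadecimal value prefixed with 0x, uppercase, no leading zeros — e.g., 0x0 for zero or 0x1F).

Answer: 0 0xE0EF

Derivation:
Byte[0]=E6: 3-byte lead. pending=2, acc=0x6
Byte[1]=9B: continuation. acc=(acc<<6)|0x1B=0x19B, pending=1
Byte[2]=9A: continuation. acc=(acc<<6)|0x1A=0x66DA, pending=0
Byte[3]=EE: 3-byte lead. pending=2, acc=0xE
Byte[4]=83: continuation. acc=(acc<<6)|0x03=0x383, pending=1
Byte[5]=AF: continuation. acc=(acc<<6)|0x2F=0xE0EF, pending=0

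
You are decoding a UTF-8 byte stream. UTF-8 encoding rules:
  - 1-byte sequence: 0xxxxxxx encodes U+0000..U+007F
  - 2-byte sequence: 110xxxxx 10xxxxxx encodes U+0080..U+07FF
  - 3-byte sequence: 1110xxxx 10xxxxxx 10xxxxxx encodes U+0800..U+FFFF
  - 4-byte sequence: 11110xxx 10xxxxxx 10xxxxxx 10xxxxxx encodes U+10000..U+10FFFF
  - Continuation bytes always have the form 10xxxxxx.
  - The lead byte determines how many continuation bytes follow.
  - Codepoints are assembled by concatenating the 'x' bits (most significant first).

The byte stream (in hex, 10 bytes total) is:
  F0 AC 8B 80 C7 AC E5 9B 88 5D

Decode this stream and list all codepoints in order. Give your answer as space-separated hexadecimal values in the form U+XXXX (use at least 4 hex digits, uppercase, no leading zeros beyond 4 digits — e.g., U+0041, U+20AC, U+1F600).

Answer: U+2C2C0 U+01EC U+56C8 U+005D

Derivation:
Byte[0]=F0: 4-byte lead, need 3 cont bytes. acc=0x0
Byte[1]=AC: continuation. acc=(acc<<6)|0x2C=0x2C
Byte[2]=8B: continuation. acc=(acc<<6)|0x0B=0xB0B
Byte[3]=80: continuation. acc=(acc<<6)|0x00=0x2C2C0
Completed: cp=U+2C2C0 (starts at byte 0)
Byte[4]=C7: 2-byte lead, need 1 cont bytes. acc=0x7
Byte[5]=AC: continuation. acc=(acc<<6)|0x2C=0x1EC
Completed: cp=U+01EC (starts at byte 4)
Byte[6]=E5: 3-byte lead, need 2 cont bytes. acc=0x5
Byte[7]=9B: continuation. acc=(acc<<6)|0x1B=0x15B
Byte[8]=88: continuation. acc=(acc<<6)|0x08=0x56C8
Completed: cp=U+56C8 (starts at byte 6)
Byte[9]=5D: 1-byte ASCII. cp=U+005D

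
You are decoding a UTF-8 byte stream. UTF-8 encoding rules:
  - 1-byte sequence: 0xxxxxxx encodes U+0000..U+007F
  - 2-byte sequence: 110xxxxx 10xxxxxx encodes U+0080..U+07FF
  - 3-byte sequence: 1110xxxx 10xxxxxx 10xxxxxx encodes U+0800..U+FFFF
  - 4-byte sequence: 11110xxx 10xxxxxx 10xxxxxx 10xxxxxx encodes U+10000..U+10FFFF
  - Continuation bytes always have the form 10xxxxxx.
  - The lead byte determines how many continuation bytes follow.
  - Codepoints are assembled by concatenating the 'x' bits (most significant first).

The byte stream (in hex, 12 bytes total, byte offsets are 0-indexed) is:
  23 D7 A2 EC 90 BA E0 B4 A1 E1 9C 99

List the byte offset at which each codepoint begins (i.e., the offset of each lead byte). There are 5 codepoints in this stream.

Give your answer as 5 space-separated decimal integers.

Answer: 0 1 3 6 9

Derivation:
Byte[0]=23: 1-byte ASCII. cp=U+0023
Byte[1]=D7: 2-byte lead, need 1 cont bytes. acc=0x17
Byte[2]=A2: continuation. acc=(acc<<6)|0x22=0x5E2
Completed: cp=U+05E2 (starts at byte 1)
Byte[3]=EC: 3-byte lead, need 2 cont bytes. acc=0xC
Byte[4]=90: continuation. acc=(acc<<6)|0x10=0x310
Byte[5]=BA: continuation. acc=(acc<<6)|0x3A=0xC43A
Completed: cp=U+C43A (starts at byte 3)
Byte[6]=E0: 3-byte lead, need 2 cont bytes. acc=0x0
Byte[7]=B4: continuation. acc=(acc<<6)|0x34=0x34
Byte[8]=A1: continuation. acc=(acc<<6)|0x21=0xD21
Completed: cp=U+0D21 (starts at byte 6)
Byte[9]=E1: 3-byte lead, need 2 cont bytes. acc=0x1
Byte[10]=9C: continuation. acc=(acc<<6)|0x1C=0x5C
Byte[11]=99: continuation. acc=(acc<<6)|0x19=0x1719
Completed: cp=U+1719 (starts at byte 9)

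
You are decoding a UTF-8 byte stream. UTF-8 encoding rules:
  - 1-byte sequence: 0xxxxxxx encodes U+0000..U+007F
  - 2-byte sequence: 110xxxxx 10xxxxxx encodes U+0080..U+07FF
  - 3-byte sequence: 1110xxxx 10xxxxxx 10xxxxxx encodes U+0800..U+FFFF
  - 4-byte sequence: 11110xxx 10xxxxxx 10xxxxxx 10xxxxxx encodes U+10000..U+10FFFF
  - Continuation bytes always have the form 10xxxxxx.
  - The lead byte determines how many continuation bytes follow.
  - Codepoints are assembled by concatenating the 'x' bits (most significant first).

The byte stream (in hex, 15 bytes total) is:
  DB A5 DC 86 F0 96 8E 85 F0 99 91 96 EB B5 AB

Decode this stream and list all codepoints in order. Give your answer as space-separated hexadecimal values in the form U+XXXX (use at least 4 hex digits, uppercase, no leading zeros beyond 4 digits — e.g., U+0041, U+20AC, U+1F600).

Byte[0]=DB: 2-byte lead, need 1 cont bytes. acc=0x1B
Byte[1]=A5: continuation. acc=(acc<<6)|0x25=0x6E5
Completed: cp=U+06E5 (starts at byte 0)
Byte[2]=DC: 2-byte lead, need 1 cont bytes. acc=0x1C
Byte[3]=86: continuation. acc=(acc<<6)|0x06=0x706
Completed: cp=U+0706 (starts at byte 2)
Byte[4]=F0: 4-byte lead, need 3 cont bytes. acc=0x0
Byte[5]=96: continuation. acc=(acc<<6)|0x16=0x16
Byte[6]=8E: continuation. acc=(acc<<6)|0x0E=0x58E
Byte[7]=85: continuation. acc=(acc<<6)|0x05=0x16385
Completed: cp=U+16385 (starts at byte 4)
Byte[8]=F0: 4-byte lead, need 3 cont bytes. acc=0x0
Byte[9]=99: continuation. acc=(acc<<6)|0x19=0x19
Byte[10]=91: continuation. acc=(acc<<6)|0x11=0x651
Byte[11]=96: continuation. acc=(acc<<6)|0x16=0x19456
Completed: cp=U+19456 (starts at byte 8)
Byte[12]=EB: 3-byte lead, need 2 cont bytes. acc=0xB
Byte[13]=B5: continuation. acc=(acc<<6)|0x35=0x2F5
Byte[14]=AB: continuation. acc=(acc<<6)|0x2B=0xBD6B
Completed: cp=U+BD6B (starts at byte 12)

Answer: U+06E5 U+0706 U+16385 U+19456 U+BD6B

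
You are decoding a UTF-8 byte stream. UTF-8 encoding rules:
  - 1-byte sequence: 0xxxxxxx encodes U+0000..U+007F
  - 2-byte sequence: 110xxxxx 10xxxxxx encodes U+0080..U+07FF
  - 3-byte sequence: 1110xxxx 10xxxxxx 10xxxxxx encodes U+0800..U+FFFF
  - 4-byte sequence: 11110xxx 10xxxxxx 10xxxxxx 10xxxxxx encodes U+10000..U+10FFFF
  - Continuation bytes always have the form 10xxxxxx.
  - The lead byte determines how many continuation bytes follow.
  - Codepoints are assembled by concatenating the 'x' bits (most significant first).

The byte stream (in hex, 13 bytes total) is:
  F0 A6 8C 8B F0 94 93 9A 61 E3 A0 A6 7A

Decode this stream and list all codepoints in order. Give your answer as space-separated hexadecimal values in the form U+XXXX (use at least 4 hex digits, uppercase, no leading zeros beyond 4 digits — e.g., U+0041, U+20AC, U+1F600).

Answer: U+2630B U+144DA U+0061 U+3826 U+007A

Derivation:
Byte[0]=F0: 4-byte lead, need 3 cont bytes. acc=0x0
Byte[1]=A6: continuation. acc=(acc<<6)|0x26=0x26
Byte[2]=8C: continuation. acc=(acc<<6)|0x0C=0x98C
Byte[3]=8B: continuation. acc=(acc<<6)|0x0B=0x2630B
Completed: cp=U+2630B (starts at byte 0)
Byte[4]=F0: 4-byte lead, need 3 cont bytes. acc=0x0
Byte[5]=94: continuation. acc=(acc<<6)|0x14=0x14
Byte[6]=93: continuation. acc=(acc<<6)|0x13=0x513
Byte[7]=9A: continuation. acc=(acc<<6)|0x1A=0x144DA
Completed: cp=U+144DA (starts at byte 4)
Byte[8]=61: 1-byte ASCII. cp=U+0061
Byte[9]=E3: 3-byte lead, need 2 cont bytes. acc=0x3
Byte[10]=A0: continuation. acc=(acc<<6)|0x20=0xE0
Byte[11]=A6: continuation. acc=(acc<<6)|0x26=0x3826
Completed: cp=U+3826 (starts at byte 9)
Byte[12]=7A: 1-byte ASCII. cp=U+007A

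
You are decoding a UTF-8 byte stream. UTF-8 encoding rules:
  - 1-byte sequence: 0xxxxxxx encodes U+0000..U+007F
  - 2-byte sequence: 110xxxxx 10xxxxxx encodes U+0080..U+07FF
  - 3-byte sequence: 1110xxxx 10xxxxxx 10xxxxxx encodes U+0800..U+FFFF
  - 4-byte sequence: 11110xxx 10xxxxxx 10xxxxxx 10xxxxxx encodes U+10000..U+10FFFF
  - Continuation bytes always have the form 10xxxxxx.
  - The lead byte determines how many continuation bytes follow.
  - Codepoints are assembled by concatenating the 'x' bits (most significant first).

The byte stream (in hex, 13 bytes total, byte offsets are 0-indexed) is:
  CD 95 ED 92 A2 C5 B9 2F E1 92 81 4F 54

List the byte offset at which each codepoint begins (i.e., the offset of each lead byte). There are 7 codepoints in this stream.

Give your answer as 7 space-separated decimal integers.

Byte[0]=CD: 2-byte lead, need 1 cont bytes. acc=0xD
Byte[1]=95: continuation. acc=(acc<<6)|0x15=0x355
Completed: cp=U+0355 (starts at byte 0)
Byte[2]=ED: 3-byte lead, need 2 cont bytes. acc=0xD
Byte[3]=92: continuation. acc=(acc<<6)|0x12=0x352
Byte[4]=A2: continuation. acc=(acc<<6)|0x22=0xD4A2
Completed: cp=U+D4A2 (starts at byte 2)
Byte[5]=C5: 2-byte lead, need 1 cont bytes. acc=0x5
Byte[6]=B9: continuation. acc=(acc<<6)|0x39=0x179
Completed: cp=U+0179 (starts at byte 5)
Byte[7]=2F: 1-byte ASCII. cp=U+002F
Byte[8]=E1: 3-byte lead, need 2 cont bytes. acc=0x1
Byte[9]=92: continuation. acc=(acc<<6)|0x12=0x52
Byte[10]=81: continuation. acc=(acc<<6)|0x01=0x1481
Completed: cp=U+1481 (starts at byte 8)
Byte[11]=4F: 1-byte ASCII. cp=U+004F
Byte[12]=54: 1-byte ASCII. cp=U+0054

Answer: 0 2 5 7 8 11 12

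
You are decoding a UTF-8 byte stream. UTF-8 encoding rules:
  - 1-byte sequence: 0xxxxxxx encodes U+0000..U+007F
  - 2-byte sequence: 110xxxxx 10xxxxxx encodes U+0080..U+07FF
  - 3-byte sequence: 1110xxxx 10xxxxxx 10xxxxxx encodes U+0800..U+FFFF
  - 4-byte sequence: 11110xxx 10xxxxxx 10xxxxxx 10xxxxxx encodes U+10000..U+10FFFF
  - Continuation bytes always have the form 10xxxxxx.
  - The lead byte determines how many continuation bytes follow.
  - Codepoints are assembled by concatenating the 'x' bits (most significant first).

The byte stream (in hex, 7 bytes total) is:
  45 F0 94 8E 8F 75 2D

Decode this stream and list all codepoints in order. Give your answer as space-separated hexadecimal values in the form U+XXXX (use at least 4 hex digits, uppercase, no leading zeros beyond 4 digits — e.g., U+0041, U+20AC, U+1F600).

Byte[0]=45: 1-byte ASCII. cp=U+0045
Byte[1]=F0: 4-byte lead, need 3 cont bytes. acc=0x0
Byte[2]=94: continuation. acc=(acc<<6)|0x14=0x14
Byte[3]=8E: continuation. acc=(acc<<6)|0x0E=0x50E
Byte[4]=8F: continuation. acc=(acc<<6)|0x0F=0x1438F
Completed: cp=U+1438F (starts at byte 1)
Byte[5]=75: 1-byte ASCII. cp=U+0075
Byte[6]=2D: 1-byte ASCII. cp=U+002D

Answer: U+0045 U+1438F U+0075 U+002D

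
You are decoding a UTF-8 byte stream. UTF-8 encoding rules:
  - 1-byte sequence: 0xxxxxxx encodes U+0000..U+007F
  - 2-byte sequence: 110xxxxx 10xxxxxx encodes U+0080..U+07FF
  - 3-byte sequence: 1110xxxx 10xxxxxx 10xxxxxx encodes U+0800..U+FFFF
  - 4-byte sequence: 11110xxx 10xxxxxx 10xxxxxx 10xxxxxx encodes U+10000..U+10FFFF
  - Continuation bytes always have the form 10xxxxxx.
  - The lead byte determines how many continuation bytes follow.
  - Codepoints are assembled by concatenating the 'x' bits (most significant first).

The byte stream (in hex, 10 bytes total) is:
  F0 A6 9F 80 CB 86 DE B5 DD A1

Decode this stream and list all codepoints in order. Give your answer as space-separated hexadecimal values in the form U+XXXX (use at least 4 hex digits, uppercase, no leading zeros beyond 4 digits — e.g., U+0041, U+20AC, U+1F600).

Byte[0]=F0: 4-byte lead, need 3 cont bytes. acc=0x0
Byte[1]=A6: continuation. acc=(acc<<6)|0x26=0x26
Byte[2]=9F: continuation. acc=(acc<<6)|0x1F=0x99F
Byte[3]=80: continuation. acc=(acc<<6)|0x00=0x267C0
Completed: cp=U+267C0 (starts at byte 0)
Byte[4]=CB: 2-byte lead, need 1 cont bytes. acc=0xB
Byte[5]=86: continuation. acc=(acc<<6)|0x06=0x2C6
Completed: cp=U+02C6 (starts at byte 4)
Byte[6]=DE: 2-byte lead, need 1 cont bytes. acc=0x1E
Byte[7]=B5: continuation. acc=(acc<<6)|0x35=0x7B5
Completed: cp=U+07B5 (starts at byte 6)
Byte[8]=DD: 2-byte lead, need 1 cont bytes. acc=0x1D
Byte[9]=A1: continuation. acc=(acc<<6)|0x21=0x761
Completed: cp=U+0761 (starts at byte 8)

Answer: U+267C0 U+02C6 U+07B5 U+0761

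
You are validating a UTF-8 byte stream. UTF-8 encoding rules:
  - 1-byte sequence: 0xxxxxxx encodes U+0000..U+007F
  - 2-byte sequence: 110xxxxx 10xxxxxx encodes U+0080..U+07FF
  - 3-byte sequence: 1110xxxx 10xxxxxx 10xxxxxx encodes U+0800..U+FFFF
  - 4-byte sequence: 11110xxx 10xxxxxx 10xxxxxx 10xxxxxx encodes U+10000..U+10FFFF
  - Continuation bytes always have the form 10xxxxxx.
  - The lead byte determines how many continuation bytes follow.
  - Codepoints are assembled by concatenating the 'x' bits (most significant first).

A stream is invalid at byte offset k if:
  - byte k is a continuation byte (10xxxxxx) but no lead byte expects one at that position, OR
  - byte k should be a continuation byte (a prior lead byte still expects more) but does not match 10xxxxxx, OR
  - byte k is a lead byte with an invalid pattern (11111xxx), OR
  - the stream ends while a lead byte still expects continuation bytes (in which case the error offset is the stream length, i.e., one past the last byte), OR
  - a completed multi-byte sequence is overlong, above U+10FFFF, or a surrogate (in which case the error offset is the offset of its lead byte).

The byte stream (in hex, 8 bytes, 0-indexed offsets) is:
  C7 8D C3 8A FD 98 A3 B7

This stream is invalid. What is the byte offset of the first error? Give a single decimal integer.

Answer: 4

Derivation:
Byte[0]=C7: 2-byte lead, need 1 cont bytes. acc=0x7
Byte[1]=8D: continuation. acc=(acc<<6)|0x0D=0x1CD
Completed: cp=U+01CD (starts at byte 0)
Byte[2]=C3: 2-byte lead, need 1 cont bytes. acc=0x3
Byte[3]=8A: continuation. acc=(acc<<6)|0x0A=0xCA
Completed: cp=U+00CA (starts at byte 2)
Byte[4]=FD: INVALID lead byte (not 0xxx/110x/1110/11110)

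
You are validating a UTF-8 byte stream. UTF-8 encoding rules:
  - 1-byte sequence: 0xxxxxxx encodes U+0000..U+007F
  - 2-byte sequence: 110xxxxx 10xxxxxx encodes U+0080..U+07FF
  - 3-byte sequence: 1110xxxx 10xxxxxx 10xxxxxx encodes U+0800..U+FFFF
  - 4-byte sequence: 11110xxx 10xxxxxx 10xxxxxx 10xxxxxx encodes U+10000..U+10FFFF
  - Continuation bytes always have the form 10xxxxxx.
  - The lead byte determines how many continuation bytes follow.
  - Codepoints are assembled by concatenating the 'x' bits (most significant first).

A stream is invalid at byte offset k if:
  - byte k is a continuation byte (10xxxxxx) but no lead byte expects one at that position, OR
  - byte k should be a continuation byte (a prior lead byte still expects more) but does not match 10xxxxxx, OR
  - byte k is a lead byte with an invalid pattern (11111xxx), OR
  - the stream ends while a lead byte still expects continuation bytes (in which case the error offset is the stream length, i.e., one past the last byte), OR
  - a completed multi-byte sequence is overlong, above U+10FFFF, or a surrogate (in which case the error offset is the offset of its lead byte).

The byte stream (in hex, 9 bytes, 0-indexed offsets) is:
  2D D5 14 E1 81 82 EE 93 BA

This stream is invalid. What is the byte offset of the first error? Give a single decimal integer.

Answer: 2

Derivation:
Byte[0]=2D: 1-byte ASCII. cp=U+002D
Byte[1]=D5: 2-byte lead, need 1 cont bytes. acc=0x15
Byte[2]=14: expected 10xxxxxx continuation. INVALID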